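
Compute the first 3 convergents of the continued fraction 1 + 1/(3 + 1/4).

Using the convergent recurrence p_i = a_i*p_{i-1} + p_{i-2}, q_i = a_i*q_{i-1} + q_{i-2} with p_{-2}=0, p_{-1}=1, q_{-2}=1, q_{-1}=0:
  i=0: a_0=1, p_0 = 1*1 + 0 = 1, q_0 = 1*0 + 1 = 1.
  i=1: a_1=3, p_1 = 3*1 + 1 = 4, q_1 = 3*1 + 0 = 3.
  i=2: a_2=4, p_2 = 4*4 + 1 = 17, q_2 = 4*3 + 1 = 13.

1/1, 4/3, 17/13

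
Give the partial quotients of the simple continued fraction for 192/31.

Run the Euclidean algorithm on 192 and 31; the successive quotients are the partial quotients a_0, a_1, ... (each step inverts the fractional part left over by the previous one):
  192 = 6*31 + 6, so a_0 = 6.
  31 = 5*6 + 1, so a_1 = 5.
  6 = 6*1 + 0, so a_2 = 6.
The remainder reaches 0 after 3 divisions, so the expansion has 3 partial quotients, read off in order.

[6; 5, 6]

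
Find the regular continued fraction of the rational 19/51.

Run the Euclidean algorithm on 19 and 51; the successive quotients are the partial quotients a_0, a_1, ... (each step inverts the fractional part left over by the previous one):
  19 = 0*51 + 19, so a_0 = 0.
  51 = 2*19 + 13, so a_1 = 2.
  19 = 1*13 + 6, so a_2 = 1.
  13 = 2*6 + 1, so a_3 = 2.
  6 = 6*1 + 0, so a_4 = 6.
The remainder reaches 0 after 5 divisions, so the expansion has 5 partial quotients, read off in order.

[0; 2, 1, 2, 6]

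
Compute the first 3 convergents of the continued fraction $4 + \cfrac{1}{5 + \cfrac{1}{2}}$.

Using the convergent recurrence p_i = a_i*p_{i-1} + p_{i-2}, q_i = a_i*q_{i-1} + q_{i-2} with p_{-2}=0, p_{-1}=1, q_{-2}=1, q_{-1}=0:
  i=0: a_0=4, p_0 = 4*1 + 0 = 4, q_0 = 4*0 + 1 = 1.
  i=1: a_1=5, p_1 = 5*4 + 1 = 21, q_1 = 5*1 + 0 = 5.
  i=2: a_2=2, p_2 = 2*21 + 4 = 46, q_2 = 2*5 + 1 = 11.

4/1, 21/5, 46/11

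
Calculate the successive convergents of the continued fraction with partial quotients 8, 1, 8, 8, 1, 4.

Using the convergent recurrence p_i = a_i*p_{i-1} + p_{i-2}, q_i = a_i*q_{i-1} + q_{i-2} with p_{-2}=0, p_{-1}=1, q_{-2}=1, q_{-1}=0:
  i=0: a_0=8, p_0 = 8*1 + 0 = 8, q_0 = 8*0 + 1 = 1.
  i=1: a_1=1, p_1 = 1*8 + 1 = 9, q_1 = 1*1 + 0 = 1.
  i=2: a_2=8, p_2 = 8*9 + 8 = 80, q_2 = 8*1 + 1 = 9.
  i=3: a_3=8, p_3 = 8*80 + 9 = 649, q_3 = 8*9 + 1 = 73.
  i=4: a_4=1, p_4 = 1*649 + 80 = 729, q_4 = 1*73 + 9 = 82.
  i=5: a_5=4, p_5 = 4*729 + 649 = 3565, q_5 = 4*82 + 73 = 401.

8/1, 9/1, 80/9, 649/73, 729/82, 3565/401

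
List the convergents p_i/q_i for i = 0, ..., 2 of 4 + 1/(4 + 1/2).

Using the convergent recurrence p_i = a_i*p_{i-1} + p_{i-2}, q_i = a_i*q_{i-1} + q_{i-2} with p_{-2}=0, p_{-1}=1, q_{-2}=1, q_{-1}=0:
  i=0: a_0=4, p_0 = 4*1 + 0 = 4, q_0 = 4*0 + 1 = 1.
  i=1: a_1=4, p_1 = 4*4 + 1 = 17, q_1 = 4*1 + 0 = 4.
  i=2: a_2=2, p_2 = 2*17 + 4 = 38, q_2 = 2*4 + 1 = 9.

4/1, 17/4, 38/9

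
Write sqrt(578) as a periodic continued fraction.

[24; (24, 48)]

Write x_i = (sqrt(578) + m_i)/d_i with (m_0, d_0) = (0, 1). a_0 = floor(sqrt(578)) = 24, since 24^2 = 576 <= 578 < 625 = 25^2.
Iterate m_{i+1} = d_i*a_i - m_i, d_{i+1} = (578 - m_{i+1}^2)/d_i, a_{i+1} = floor((a_0 + m_{i+1})/d_{i+1}):
  m_1 = 1*24 - 0 = 24, d_1 = (578 - 24^2)/1 = 2/1 = 2, a_1 = floor((24 + 24)/2) = 24.
  m_2 = 2*24 - 24 = 24, d_2 = (578 - 24^2)/2 = 2/2 = 1, a_2 = floor((24 + 24)/1) = 48.
  m_3 = 1*48 - 24 = 24, d_3 = (578 - 24^2)/1 = 2/1 = 2: (m_3, d_3) = (m_1, d_1) = (24, 2), so from here the quotients repeat a_1, a_2; the period length is 2.
Hence the expansion of sqrt(578) is a_0 = 24 followed by the repeating block 24, 48 (period 2).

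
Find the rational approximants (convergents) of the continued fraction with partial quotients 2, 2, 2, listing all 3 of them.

2/1, 5/2, 12/5

Using the convergent recurrence p_i = a_i*p_{i-1} + p_{i-2}, q_i = a_i*q_{i-1} + q_{i-2} with p_{-2}=0, p_{-1}=1, q_{-2}=1, q_{-1}=0:
  i=0: a_0=2, p_0 = 2*1 + 0 = 2, q_0 = 2*0 + 1 = 1.
  i=1: a_1=2, p_1 = 2*2 + 1 = 5, q_1 = 2*1 + 0 = 2.
  i=2: a_2=2, p_2 = 2*5 + 2 = 12, q_2 = 2*2 + 1 = 5.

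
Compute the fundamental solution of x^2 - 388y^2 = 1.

(x, y) = (62809633, 3188676)

First expand sqrt(388) as a continued fraction. With x_i = (sqrt(388) + m_i)/d_i and (m_0, d_0) = (0, 1): a_0 = floor(sqrt(388)) = 19, since 19^2 = 361 <= 388 < 400 = 20^2.
Iterate m_{i+1} = d_i*a_i - m_i, d_{i+1} = (388 - m_{i+1}^2)/d_i, a_{i+1} = floor((a_0 + m_{i+1})/d_{i+1}):
  m_1 = 1*19 - 0 = 19, d_1 = (388 - 19^2)/1 = 27/1 = 27, a_1 = floor((19 + 19)/27) = 1.
  m_2 = 27*1 - 19 = 8, d_2 = (388 - 8^2)/27 = 324/27 = 12, a_2 = floor((19 + 8)/12) = 2.
  m_3 = 12*2 - 8 = 16, d_3 = (388 - 16^2)/12 = 132/12 = 11, a_3 = floor((19 + 16)/11) = 3.
  m_4 = 11*3 - 16 = 17, d_4 = (388 - 17^2)/11 = 99/11 = 9, a_4 = floor((19 + 17)/9) = 4.
  m_5 = 9*4 - 17 = 19, d_5 = (388 - 19^2)/9 = 27/9 = 3, a_5 = floor((19 + 19)/3) = 12.
  m_6 = 3*12 - 19 = 17, d_6 = (388 - 17^2)/3 = 99/3 = 33, a_6 = floor((19 + 17)/33) = 1.
  m_7 = 33*1 - 17 = 16, d_7 = (388 - 16^2)/33 = 132/33 = 4, a_7 = floor((19 + 16)/4) = 8.
  m_8 = 4*8 - 16 = 16, d_8 = (388 - 16^2)/4 = 132/4 = 33, a_8 = floor((19 + 16)/33) = 1.
  m_9 = 33*1 - 16 = 17, d_9 = (388 - 17^2)/33 = 99/33 = 3, a_9 = floor((19 + 17)/3) = 12.
  m_10 = 3*12 - 17 = 19, d_10 = (388 - 19^2)/3 = 27/3 = 9, a_10 = floor((19 + 19)/9) = 4.
  m_11 = 9*4 - 19 = 17, d_11 = (388 - 17^2)/9 = 99/9 = 11, a_11 = floor((19 + 17)/11) = 3.
  m_12 = 11*3 - 17 = 16, d_12 = (388 - 16^2)/11 = 132/11 = 12, a_12 = floor((19 + 16)/12) = 2.
  m_13 = 12*2 - 16 = 8, d_13 = (388 - 8^2)/12 = 324/12 = 27, a_13 = floor((19 + 8)/27) = 1.
  m_14 = 27*1 - 8 = 19, d_14 = (388 - 19^2)/27 = 27/27 = 1, a_14 = floor((19 + 19)/1) = 38.
  m_15 = 1*38 - 19 = 19, d_15 = (388 - 19^2)/1 = 27/1 = 27: (m_15, d_15) = (m_1, d_1) = (19, 27), so from here the quotients repeat a_1, ..., a_14; the period length is 14.
So sqrt(388) = [19; (1, 2, 3, 4, 12, 1, 8, 1, 12, 4, 3, 2, 1, 38)] with period length k = 14.
k is even, so the fundamental solution of x^2 - 388y^2 = 1 is (p_{k-1}, q_{k-1}) = (p_13, q_13); compute convergents through index 13.
Convergents (p_i = a_i*p_{i-1} + p_{i-2}, q_i = a_i*q_{i-1} + q_{i-2} with p_{-2}=0, p_{-1}=1, q_{-2}=1, q_{-1}=0):
  i=0: a_0=19, p_0 = 19*1 + 0 = 19, q_0 = 19*0 + 1 = 1.
  i=1: a_1=1, p_1 = 1*19 + 1 = 20, q_1 = 1*1 + 0 = 1.
  i=2: a_2=2, p_2 = 2*20 + 19 = 59, q_2 = 2*1 + 1 = 3.
  i=3: a_3=3, p_3 = 3*59 + 20 = 197, q_3 = 3*3 + 1 = 10.
  i=4: a_4=4, p_4 = 4*197 + 59 = 847, q_4 = 4*10 + 3 = 43.
  i=5: a_5=12, p_5 = 12*847 + 197 = 10361, q_5 = 12*43 + 10 = 526.
  i=6: a_6=1, p_6 = 1*10361 + 847 = 11208, q_6 = 1*526 + 43 = 569.
  i=7: a_7=8, p_7 = 8*11208 + 10361 = 100025, q_7 = 8*569 + 526 = 5078.
  i=8: a_8=1, p_8 = 1*100025 + 11208 = 111233, q_8 = 1*5078 + 569 = 5647.
  i=9: a_9=12, p_9 = 12*111233 + 100025 = 1434821, q_9 = 12*5647 + 5078 = 72842.
  i=10: a_10=4, p_10 = 4*1434821 + 111233 = 5850517, q_10 = 4*72842 + 5647 = 297015.
  i=11: a_11=3, p_11 = 3*5850517 + 1434821 = 18986372, q_11 = 3*297015 + 72842 = 963887.
  i=12: a_12=2, p_12 = 2*18986372 + 5850517 = 43823261, q_12 = 2*963887 + 297015 = 2224789.
  i=13: a_13=1, p_13 = 1*43823261 + 18986372 = 62809633, q_13 = 1*2224789 + 963887 = 3188676.
Check: 62809633^2 - 388*3188676^2 = 3945049997594689 - 3945049997594688 = 1, so (x, y) = (62809633, 3188676) solves the equation, and by the theorem it is the least positive solution.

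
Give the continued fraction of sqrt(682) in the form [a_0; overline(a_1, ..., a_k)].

[26; overline(8, 1, 2, 5, 2, 5, 2, 1, 8, 52)]

Write x_i = (sqrt(682) + m_i)/d_i with (m_0, d_0) = (0, 1). a_0 = floor(sqrt(682)) = 26, since 26^2 = 676 <= 682 < 729 = 27^2.
Iterate m_{i+1} = d_i*a_i - m_i, d_{i+1} = (682 - m_{i+1}^2)/d_i, a_{i+1} = floor((a_0 + m_{i+1})/d_{i+1}):
  m_1 = 1*26 - 0 = 26, d_1 = (682 - 26^2)/1 = 6/1 = 6, a_1 = floor((26 + 26)/6) = 8.
  m_2 = 6*8 - 26 = 22, d_2 = (682 - 22^2)/6 = 198/6 = 33, a_2 = floor((26 + 22)/33) = 1.
  m_3 = 33*1 - 22 = 11, d_3 = (682 - 11^2)/33 = 561/33 = 17, a_3 = floor((26 + 11)/17) = 2.
  m_4 = 17*2 - 11 = 23, d_4 = (682 - 23^2)/17 = 153/17 = 9, a_4 = floor((26 + 23)/9) = 5.
  m_5 = 9*5 - 23 = 22, d_5 = (682 - 22^2)/9 = 198/9 = 22, a_5 = floor((26 + 22)/22) = 2.
  m_6 = 22*2 - 22 = 22, d_6 = (682 - 22^2)/22 = 198/22 = 9, a_6 = floor((26 + 22)/9) = 5.
  m_7 = 9*5 - 22 = 23, d_7 = (682 - 23^2)/9 = 153/9 = 17, a_7 = floor((26 + 23)/17) = 2.
  m_8 = 17*2 - 23 = 11, d_8 = (682 - 11^2)/17 = 561/17 = 33, a_8 = floor((26 + 11)/33) = 1.
  m_9 = 33*1 - 11 = 22, d_9 = (682 - 22^2)/33 = 198/33 = 6, a_9 = floor((26 + 22)/6) = 8.
  m_10 = 6*8 - 22 = 26, d_10 = (682 - 26^2)/6 = 6/6 = 1, a_10 = floor((26 + 26)/1) = 52.
  m_11 = 1*52 - 26 = 26, d_11 = (682 - 26^2)/1 = 6/1 = 6: (m_11, d_11) = (m_1, d_1) = (26, 6), so from here the quotients repeat a_1, ..., a_10; the period length is 10.
Hence the expansion of sqrt(682) is a_0 = 26 followed by the repeating block 8, 1, 2, 5, 2, 5, 2, 1, 8, 52 (period 10).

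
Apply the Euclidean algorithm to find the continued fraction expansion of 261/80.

Run the Euclidean algorithm on 261 and 80; the successive quotients are the partial quotients a_0, a_1, ... (each step inverts the fractional part left over by the previous one):
  261 = 3*80 + 21, so a_0 = 3.
  80 = 3*21 + 17, so a_1 = 3.
  21 = 1*17 + 4, so a_2 = 1.
  17 = 4*4 + 1, so a_3 = 4.
  4 = 4*1 + 0, so a_4 = 4.
The remainder reaches 0 after 5 divisions, so the expansion has 5 partial quotients, read off in order.

[3; 3, 1, 4, 4]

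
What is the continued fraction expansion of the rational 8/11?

Run the Euclidean algorithm on 8 and 11; the successive quotients are the partial quotients a_0, a_1, ... (each step inverts the fractional part left over by the previous one):
  8 = 0*11 + 8, so a_0 = 0.
  11 = 1*8 + 3, so a_1 = 1.
  8 = 2*3 + 2, so a_2 = 2.
  3 = 1*2 + 1, so a_3 = 1.
  2 = 2*1 + 0, so a_4 = 2.
The remainder reaches 0 after 5 divisions, so the expansion has 5 partial quotients, read off in order.

[0; 1, 2, 1, 2]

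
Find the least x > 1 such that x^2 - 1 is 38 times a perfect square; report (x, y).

First expand sqrt(38) as a continued fraction. With x_i = (sqrt(38) + m_i)/d_i and (m_0, d_0) = (0, 1): a_0 = floor(sqrt(38)) = 6, since 6^2 = 36 <= 38 < 49 = 7^2.
Iterate m_{i+1} = d_i*a_i - m_i, d_{i+1} = (38 - m_{i+1}^2)/d_i, a_{i+1} = floor((a_0 + m_{i+1})/d_{i+1}):
  m_1 = 1*6 - 0 = 6, d_1 = (38 - 6^2)/1 = 2/1 = 2, a_1 = floor((6 + 6)/2) = 6.
  m_2 = 2*6 - 6 = 6, d_2 = (38 - 6^2)/2 = 2/2 = 1, a_2 = floor((6 + 6)/1) = 12.
  m_3 = 1*12 - 6 = 6, d_3 = (38 - 6^2)/1 = 2/1 = 2: (m_3, d_3) = (m_1, d_1) = (6, 2), so from here the quotients repeat a_1, a_2; the period length is 2.
So sqrt(38) = [6; (6, 12)] with period length k = 2.
k is even, so the fundamental solution of x^2 - 38y^2 = 1 is (p_{k-1}, q_{k-1}) = (p_1, q_1); compute convergents through index 1.
Convergents (p_i = a_i*p_{i-1} + p_{i-2}, q_i = a_i*q_{i-1} + q_{i-2} with p_{-2}=0, p_{-1}=1, q_{-2}=1, q_{-1}=0):
  i=0: a_0=6, p_0 = 6*1 + 0 = 6, q_0 = 6*0 + 1 = 1.
  i=1: a_1=6, p_1 = 6*6 + 1 = 37, q_1 = 6*1 + 0 = 6.
Check: 37^2 - 38*6^2 = 1369 - 1368 = 1, so (x, y) = (37, 6) solves the equation, and by the theorem it is the least positive solution.

(x, y) = (37, 6)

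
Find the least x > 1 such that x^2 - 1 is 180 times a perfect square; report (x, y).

First expand sqrt(180) as a continued fraction. With x_i = (sqrt(180) + m_i)/d_i and (m_0, d_0) = (0, 1): a_0 = floor(sqrt(180)) = 13, since 13^2 = 169 <= 180 < 196 = 14^2.
Iterate m_{i+1} = d_i*a_i - m_i, d_{i+1} = (180 - m_{i+1}^2)/d_i, a_{i+1} = floor((a_0 + m_{i+1})/d_{i+1}):
  m_1 = 1*13 - 0 = 13, d_1 = (180 - 13^2)/1 = 11/1 = 11, a_1 = floor((13 + 13)/11) = 2.
  m_2 = 11*2 - 13 = 9, d_2 = (180 - 9^2)/11 = 99/11 = 9, a_2 = floor((13 + 9)/9) = 2.
  m_3 = 9*2 - 9 = 9, d_3 = (180 - 9^2)/9 = 99/9 = 11, a_3 = floor((13 + 9)/11) = 2.
  m_4 = 11*2 - 9 = 13, d_4 = (180 - 13^2)/11 = 11/11 = 1, a_4 = floor((13 + 13)/1) = 26.
  m_5 = 1*26 - 13 = 13, d_5 = (180 - 13^2)/1 = 11/1 = 11: (m_5, d_5) = (m_1, d_1) = (13, 11), so from here the quotients repeat a_1, ..., a_4; the period length is 4.
So sqrt(180) = [13; (2, 2, 2, 26)] with period length k = 4.
k is even, so the fundamental solution of x^2 - 180y^2 = 1 is (p_{k-1}, q_{k-1}) = (p_3, q_3); compute convergents through index 3.
Convergents (p_i = a_i*p_{i-1} + p_{i-2}, q_i = a_i*q_{i-1} + q_{i-2} with p_{-2}=0, p_{-1}=1, q_{-2}=1, q_{-1}=0):
  i=0: a_0=13, p_0 = 13*1 + 0 = 13, q_0 = 13*0 + 1 = 1.
  i=1: a_1=2, p_1 = 2*13 + 1 = 27, q_1 = 2*1 + 0 = 2.
  i=2: a_2=2, p_2 = 2*27 + 13 = 67, q_2 = 2*2 + 1 = 5.
  i=3: a_3=2, p_3 = 2*67 + 27 = 161, q_3 = 2*5 + 2 = 12.
Check: 161^2 - 180*12^2 = 25921 - 25920 = 1, so (x, y) = (161, 12) solves the equation, and by the theorem it is the least positive solution.

(x, y) = (161, 12)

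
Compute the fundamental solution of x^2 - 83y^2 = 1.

First expand sqrt(83) as a continued fraction. With x_i = (sqrt(83) + m_i)/d_i and (m_0, d_0) = (0, 1): a_0 = floor(sqrt(83)) = 9, since 9^2 = 81 <= 83 < 100 = 10^2.
Iterate m_{i+1} = d_i*a_i - m_i, d_{i+1} = (83 - m_{i+1}^2)/d_i, a_{i+1} = floor((a_0 + m_{i+1})/d_{i+1}):
  m_1 = 1*9 - 0 = 9, d_1 = (83 - 9^2)/1 = 2/1 = 2, a_1 = floor((9 + 9)/2) = 9.
  m_2 = 2*9 - 9 = 9, d_2 = (83 - 9^2)/2 = 2/2 = 1, a_2 = floor((9 + 9)/1) = 18.
  m_3 = 1*18 - 9 = 9, d_3 = (83 - 9^2)/1 = 2/1 = 2: (m_3, d_3) = (m_1, d_1) = (9, 2), so from here the quotients repeat a_1, a_2; the period length is 2.
So sqrt(83) = [9; (9, 18)] with period length k = 2.
k is even, so the fundamental solution of x^2 - 83y^2 = 1 is (p_{k-1}, q_{k-1}) = (p_1, q_1); compute convergents through index 1.
Convergents (p_i = a_i*p_{i-1} + p_{i-2}, q_i = a_i*q_{i-1} + q_{i-2} with p_{-2}=0, p_{-1}=1, q_{-2}=1, q_{-1}=0):
  i=0: a_0=9, p_0 = 9*1 + 0 = 9, q_0 = 9*0 + 1 = 1.
  i=1: a_1=9, p_1 = 9*9 + 1 = 82, q_1 = 9*1 + 0 = 9.
Check: 82^2 - 83*9^2 = 6724 - 6723 = 1, so (x, y) = (82, 9) solves the equation, and by the theorem it is the least positive solution.

(x, y) = (82, 9)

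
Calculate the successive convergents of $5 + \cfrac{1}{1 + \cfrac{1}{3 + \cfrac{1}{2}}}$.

Using the convergent recurrence p_i = a_i*p_{i-1} + p_{i-2}, q_i = a_i*q_{i-1} + q_{i-2} with p_{-2}=0, p_{-1}=1, q_{-2}=1, q_{-1}=0:
  i=0: a_0=5, p_0 = 5*1 + 0 = 5, q_0 = 5*0 + 1 = 1.
  i=1: a_1=1, p_1 = 1*5 + 1 = 6, q_1 = 1*1 + 0 = 1.
  i=2: a_2=3, p_2 = 3*6 + 5 = 23, q_2 = 3*1 + 1 = 4.
  i=3: a_3=2, p_3 = 2*23 + 6 = 52, q_3 = 2*4 + 1 = 9.

5/1, 6/1, 23/4, 52/9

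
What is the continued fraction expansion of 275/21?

[13; 10, 2]

Run the Euclidean algorithm on 275 and 21; the successive quotients are the partial quotients a_0, a_1, ... (each step inverts the fractional part left over by the previous one):
  275 = 13*21 + 2, so a_0 = 13.
  21 = 10*2 + 1, so a_1 = 10.
  2 = 2*1 + 0, so a_2 = 2.
The remainder reaches 0 after 3 divisions, so the expansion has 3 partial quotients, read off in order.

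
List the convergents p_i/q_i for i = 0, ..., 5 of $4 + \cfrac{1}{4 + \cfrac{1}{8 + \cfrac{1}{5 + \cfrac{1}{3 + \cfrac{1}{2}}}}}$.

Using the convergent recurrence p_i = a_i*p_{i-1} + p_{i-2}, q_i = a_i*q_{i-1} + q_{i-2} with p_{-2}=0, p_{-1}=1, q_{-2}=1, q_{-1}=0:
  i=0: a_0=4, p_0 = 4*1 + 0 = 4, q_0 = 4*0 + 1 = 1.
  i=1: a_1=4, p_1 = 4*4 + 1 = 17, q_1 = 4*1 + 0 = 4.
  i=2: a_2=8, p_2 = 8*17 + 4 = 140, q_2 = 8*4 + 1 = 33.
  i=3: a_3=5, p_3 = 5*140 + 17 = 717, q_3 = 5*33 + 4 = 169.
  i=4: a_4=3, p_4 = 3*717 + 140 = 2291, q_4 = 3*169 + 33 = 540.
  i=5: a_5=2, p_5 = 2*2291 + 717 = 5299, q_5 = 2*540 + 169 = 1249.

4/1, 17/4, 140/33, 717/169, 2291/540, 5299/1249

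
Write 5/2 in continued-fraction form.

Run the Euclidean algorithm on 5 and 2; the successive quotients are the partial quotients a_0, a_1, ... (each step inverts the fractional part left over by the previous one):
  5 = 2*2 + 1, so a_0 = 2.
  2 = 2*1 + 0, so a_1 = 2.
The remainder reaches 0 after 2 divisions, so the expansion has 2 partial quotients, read off in order.

[2; 2]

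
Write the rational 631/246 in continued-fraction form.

Run the Euclidean algorithm on 631 and 246; the successive quotients are the partial quotients a_0, a_1, ... (each step inverts the fractional part left over by the previous one):
  631 = 2*246 + 139, so a_0 = 2.
  246 = 1*139 + 107, so a_1 = 1.
  139 = 1*107 + 32, so a_2 = 1.
  107 = 3*32 + 11, so a_3 = 3.
  32 = 2*11 + 10, so a_4 = 2.
  11 = 1*10 + 1, so a_5 = 1.
  10 = 10*1 + 0, so a_6 = 10.
The remainder reaches 0 after 7 divisions, so the expansion has 7 partial quotients, read off in order.

[2; 1, 1, 3, 2, 1, 10]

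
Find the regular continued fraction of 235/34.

Run the Euclidean algorithm on 235 and 34; the successive quotients are the partial quotients a_0, a_1, ... (each step inverts the fractional part left over by the previous one):
  235 = 6*34 + 31, so a_0 = 6.
  34 = 1*31 + 3, so a_1 = 1.
  31 = 10*3 + 1, so a_2 = 10.
  3 = 3*1 + 0, so a_3 = 3.
The remainder reaches 0 after 4 divisions, so the expansion has 4 partial quotients, read off in order.

[6; 1, 10, 3]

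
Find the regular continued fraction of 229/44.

[5; 4, 1, 8]

Run the Euclidean algorithm on 229 and 44; the successive quotients are the partial quotients a_0, a_1, ... (each step inverts the fractional part left over by the previous one):
  229 = 5*44 + 9, so a_0 = 5.
  44 = 4*9 + 8, so a_1 = 4.
  9 = 1*8 + 1, so a_2 = 1.
  8 = 8*1 + 0, so a_3 = 8.
The remainder reaches 0 after 4 divisions, so the expansion has 4 partial quotients, read off in order.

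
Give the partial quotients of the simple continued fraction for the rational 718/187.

[3; 1, 5, 4, 3, 2]

Run the Euclidean algorithm on 718 and 187; the successive quotients are the partial quotients a_0, a_1, ... (each step inverts the fractional part left over by the previous one):
  718 = 3*187 + 157, so a_0 = 3.
  187 = 1*157 + 30, so a_1 = 1.
  157 = 5*30 + 7, so a_2 = 5.
  30 = 4*7 + 2, so a_3 = 4.
  7 = 3*2 + 1, so a_4 = 3.
  2 = 2*1 + 0, so a_5 = 2.
The remainder reaches 0 after 6 divisions, so the expansion has 6 partial quotients, read off in order.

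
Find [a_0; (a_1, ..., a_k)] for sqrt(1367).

Write x_i = (sqrt(1367) + m_i)/d_i with (m_0, d_0) = (0, 1). a_0 = floor(sqrt(1367)) = 36, since 36^2 = 1296 <= 1367 < 1369 = 37^2.
Iterate m_{i+1} = d_i*a_i - m_i, d_{i+1} = (1367 - m_{i+1}^2)/d_i, a_{i+1} = floor((a_0 + m_{i+1})/d_{i+1}):
  m_1 = 1*36 - 0 = 36, d_1 = (1367 - 36^2)/1 = 71/1 = 71, a_1 = floor((36 + 36)/71) = 1.
  m_2 = 71*1 - 36 = 35, d_2 = (1367 - 35^2)/71 = 142/71 = 2, a_2 = floor((36 + 35)/2) = 35.
  m_3 = 2*35 - 35 = 35, d_3 = (1367 - 35^2)/2 = 142/2 = 71, a_3 = floor((36 + 35)/71) = 1.
  m_4 = 71*1 - 35 = 36, d_4 = (1367 - 36^2)/71 = 71/71 = 1, a_4 = floor((36 + 36)/1) = 72.
  m_5 = 1*72 - 36 = 36, d_5 = (1367 - 36^2)/1 = 71/1 = 71: (m_5, d_5) = (m_1, d_1) = (36, 71), so from here the quotients repeat a_1, ..., a_4; the period length is 4.
Hence the expansion of sqrt(1367) is a_0 = 36 followed by the repeating block 1, 35, 1, 72 (period 4).

[36; (1, 35, 1, 72)]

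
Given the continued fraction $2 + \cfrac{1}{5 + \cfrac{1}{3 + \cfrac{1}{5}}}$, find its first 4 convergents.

Using the convergent recurrence p_i = a_i*p_{i-1} + p_{i-2}, q_i = a_i*q_{i-1} + q_{i-2} with p_{-2}=0, p_{-1}=1, q_{-2}=1, q_{-1}=0:
  i=0: a_0=2, p_0 = 2*1 + 0 = 2, q_0 = 2*0 + 1 = 1.
  i=1: a_1=5, p_1 = 5*2 + 1 = 11, q_1 = 5*1 + 0 = 5.
  i=2: a_2=3, p_2 = 3*11 + 2 = 35, q_2 = 3*5 + 1 = 16.
  i=3: a_3=5, p_3 = 5*35 + 11 = 186, q_3 = 5*16 + 5 = 85.

2/1, 11/5, 35/16, 186/85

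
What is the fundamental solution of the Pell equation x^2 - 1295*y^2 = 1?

First expand sqrt(1295) as a continued fraction. With x_i = (sqrt(1295) + m_i)/d_i and (m_0, d_0) = (0, 1): a_0 = floor(sqrt(1295)) = 35, since 35^2 = 1225 <= 1295 < 1296 = 36^2.
Iterate m_{i+1} = d_i*a_i - m_i, d_{i+1} = (1295 - m_{i+1}^2)/d_i, a_{i+1} = floor((a_0 + m_{i+1})/d_{i+1}):
  m_1 = 1*35 - 0 = 35, d_1 = (1295 - 35^2)/1 = 70/1 = 70, a_1 = floor((35 + 35)/70) = 1.
  m_2 = 70*1 - 35 = 35, d_2 = (1295 - 35^2)/70 = 70/70 = 1, a_2 = floor((35 + 35)/1) = 70.
  m_3 = 1*70 - 35 = 35, d_3 = (1295 - 35^2)/1 = 70/1 = 70: (m_3, d_3) = (m_1, d_1) = (35, 70), so from here the quotients repeat a_1, a_2; the period length is 2.
So sqrt(1295) = [35; (1, 70)] with period length k = 2.
k is even, so the fundamental solution of x^2 - 1295y^2 = 1 is (p_{k-1}, q_{k-1}) = (p_1, q_1); compute convergents through index 1.
Convergents (p_i = a_i*p_{i-1} + p_{i-2}, q_i = a_i*q_{i-1} + q_{i-2} with p_{-2}=0, p_{-1}=1, q_{-2}=1, q_{-1}=0):
  i=0: a_0=35, p_0 = 35*1 + 0 = 35, q_0 = 35*0 + 1 = 1.
  i=1: a_1=1, p_1 = 1*35 + 1 = 36, q_1 = 1*1 + 0 = 1.
Check: 36^2 - 1295*1^2 = 1296 - 1295 = 1, so (x, y) = (36, 1) solves the equation, and by the theorem it is the least positive solution.

(x, y) = (36, 1)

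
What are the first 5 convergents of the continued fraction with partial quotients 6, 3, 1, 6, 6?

Using the convergent recurrence p_i = a_i*p_{i-1} + p_{i-2}, q_i = a_i*q_{i-1} + q_{i-2} with p_{-2}=0, p_{-1}=1, q_{-2}=1, q_{-1}=0:
  i=0: a_0=6, p_0 = 6*1 + 0 = 6, q_0 = 6*0 + 1 = 1.
  i=1: a_1=3, p_1 = 3*6 + 1 = 19, q_1 = 3*1 + 0 = 3.
  i=2: a_2=1, p_2 = 1*19 + 6 = 25, q_2 = 1*3 + 1 = 4.
  i=3: a_3=6, p_3 = 6*25 + 19 = 169, q_3 = 6*4 + 3 = 27.
  i=4: a_4=6, p_4 = 6*169 + 25 = 1039, q_4 = 6*27 + 4 = 166.

6/1, 19/3, 25/4, 169/27, 1039/166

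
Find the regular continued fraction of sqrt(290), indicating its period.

[17; (34)]

Write x_i = (sqrt(290) + m_i)/d_i with (m_0, d_0) = (0, 1). a_0 = floor(sqrt(290)) = 17, since 17^2 = 289 <= 290 < 324 = 18^2.
Iterate m_{i+1} = d_i*a_i - m_i, d_{i+1} = (290 - m_{i+1}^2)/d_i, a_{i+1} = floor((a_0 + m_{i+1})/d_{i+1}):
  m_1 = 1*17 - 0 = 17, d_1 = (290 - 17^2)/1 = 1/1 = 1, a_1 = floor((17 + 17)/1) = 34.
  m_2 = 1*34 - 17 = 17, d_2 = (290 - 17^2)/1 = 1/1 = 1: (m_2, d_2) = (m_1, d_1) = (17, 1), so from here the quotient a_1 repeats; the period length is 1.
Hence the expansion of sqrt(290) is a_0 = 17 followed by the repeating block 34 (period 1).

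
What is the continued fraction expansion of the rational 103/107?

[0; 1, 25, 1, 3]

Run the Euclidean algorithm on 103 and 107; the successive quotients are the partial quotients a_0, a_1, ... (each step inverts the fractional part left over by the previous one):
  103 = 0*107 + 103, so a_0 = 0.
  107 = 1*103 + 4, so a_1 = 1.
  103 = 25*4 + 3, so a_2 = 25.
  4 = 1*3 + 1, so a_3 = 1.
  3 = 3*1 + 0, so a_4 = 3.
The remainder reaches 0 after 5 divisions, so the expansion has 5 partial quotients, read off in order.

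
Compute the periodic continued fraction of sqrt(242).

[15; (1, 1, 3, 1, 14, 1, 3, 1, 1, 30)]

Write x_i = (sqrt(242) + m_i)/d_i with (m_0, d_0) = (0, 1). a_0 = floor(sqrt(242)) = 15, since 15^2 = 225 <= 242 < 256 = 16^2.
Iterate m_{i+1} = d_i*a_i - m_i, d_{i+1} = (242 - m_{i+1}^2)/d_i, a_{i+1} = floor((a_0 + m_{i+1})/d_{i+1}):
  m_1 = 1*15 - 0 = 15, d_1 = (242 - 15^2)/1 = 17/1 = 17, a_1 = floor((15 + 15)/17) = 1.
  m_2 = 17*1 - 15 = 2, d_2 = (242 - 2^2)/17 = 238/17 = 14, a_2 = floor((15 + 2)/14) = 1.
  m_3 = 14*1 - 2 = 12, d_3 = (242 - 12^2)/14 = 98/14 = 7, a_3 = floor((15 + 12)/7) = 3.
  m_4 = 7*3 - 12 = 9, d_4 = (242 - 9^2)/7 = 161/7 = 23, a_4 = floor((15 + 9)/23) = 1.
  m_5 = 23*1 - 9 = 14, d_5 = (242 - 14^2)/23 = 46/23 = 2, a_5 = floor((15 + 14)/2) = 14.
  m_6 = 2*14 - 14 = 14, d_6 = (242 - 14^2)/2 = 46/2 = 23, a_6 = floor((15 + 14)/23) = 1.
  m_7 = 23*1 - 14 = 9, d_7 = (242 - 9^2)/23 = 161/23 = 7, a_7 = floor((15 + 9)/7) = 3.
  m_8 = 7*3 - 9 = 12, d_8 = (242 - 12^2)/7 = 98/7 = 14, a_8 = floor((15 + 12)/14) = 1.
  m_9 = 14*1 - 12 = 2, d_9 = (242 - 2^2)/14 = 238/14 = 17, a_9 = floor((15 + 2)/17) = 1.
  m_10 = 17*1 - 2 = 15, d_10 = (242 - 15^2)/17 = 17/17 = 1, a_10 = floor((15 + 15)/1) = 30.
  m_11 = 1*30 - 15 = 15, d_11 = (242 - 15^2)/1 = 17/1 = 17: (m_11, d_11) = (m_1, d_1) = (15, 17), so from here the quotients repeat a_1, ..., a_10; the period length is 10.
Hence the expansion of sqrt(242) is a_0 = 15 followed by the repeating block 1, 1, 3, 1, 14, 1, 3, 1, 1, 30 (period 10).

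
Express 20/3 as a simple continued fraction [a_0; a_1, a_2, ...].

[6; 1, 2]

Run the Euclidean algorithm on 20 and 3; the successive quotients are the partial quotients a_0, a_1, ... (each step inverts the fractional part left over by the previous one):
  20 = 6*3 + 2, so a_0 = 6.
  3 = 1*2 + 1, so a_1 = 1.
  2 = 2*1 + 0, so a_2 = 2.
The remainder reaches 0 after 3 divisions, so the expansion has 3 partial quotients, read off in order.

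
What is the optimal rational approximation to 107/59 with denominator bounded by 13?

Expand x = 107/59 as a continued fraction with the Euclidean algorithm:
  107 = 1*59 + 48, so a_0 = 1.
  59 = 1*48 + 11, so a_1 = 1.
  48 = 4*11 + 4, so a_2 = 4.
  11 = 2*4 + 3, so a_3 = 2.
  4 = 1*3 + 1, so a_4 = 1.
  3 = 3*1 + 0, so a_5 = 3.
so x = [1; 1, 4, 2, 1, 3].
Convergents (p_i = a_i*p_{i-1} + p_{i-2}, q_i = a_i*q_{i-1} + q_{i-2} with p_{-2}=0, p_{-1}=1, q_{-2}=1, q_{-1}=0), until the denominator exceeds 13:
  i=0: a_0=1, p_0 = 1*1 + 0 = 1, q_0 = 1*0 + 1 = 1.
  i=1: a_1=1, p_1 = 1*1 + 1 = 2, q_1 = 1*1 + 0 = 1.
  i=2: a_2=4, p_2 = 4*2 + 1 = 9, q_2 = 4*1 + 1 = 5.
  i=3: a_3=2, p_3 = 2*9 + 2 = 20, q_3 = 2*5 + 1 = 11.
  i=4: a_4=1, p_4 = 1*20 + 9 = 29, q_4 = 1*11 + 5 = 16.
q_4 = 16 > 13, so the last convergent with denominator <= 13 is p_3/q_3 = 20/11.
The closest fraction with denominator <= 13 is either p_3/q_3 or the intermediate fraction (k*p_3 + p_2)/(k*q_3 + q_2) with the largest k >= 1 whose denominator stays <= 13; these approach x as k grows, and every other convergent or intermediate fraction in range is farther away.
Largest k: floor((13 - q_2)/q_3) = floor((13 - 5)/11) = 0.
Since k = 0, no intermediate fraction beyond p_3/q_3 has denominator <= 13, so the convergent 20/11 is the closest (its error is |107*11 - 20*59|/(59*11) = 3/649).

20/11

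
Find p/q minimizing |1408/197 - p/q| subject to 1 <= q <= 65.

243/34

Expand x = 1408/197 as a continued fraction with the Euclidean algorithm:
  1408 = 7*197 + 29, so a_0 = 7.
  197 = 6*29 + 23, so a_1 = 6.
  29 = 1*23 + 6, so a_2 = 1.
  23 = 3*6 + 5, so a_3 = 3.
  6 = 1*5 + 1, so a_4 = 1.
  5 = 5*1 + 0, so a_5 = 5.
so x = [7; 6, 1, 3, 1, 5].
Convergents (p_i = a_i*p_{i-1} + p_{i-2}, q_i = a_i*q_{i-1} + q_{i-2} with p_{-2}=0, p_{-1}=1, q_{-2}=1, q_{-1}=0), until the denominator exceeds 65:
  i=0: a_0=7, p_0 = 7*1 + 0 = 7, q_0 = 7*0 + 1 = 1.
  i=1: a_1=6, p_1 = 6*7 + 1 = 43, q_1 = 6*1 + 0 = 6.
  i=2: a_2=1, p_2 = 1*43 + 7 = 50, q_2 = 1*6 + 1 = 7.
  i=3: a_3=3, p_3 = 3*50 + 43 = 193, q_3 = 3*7 + 6 = 27.
  i=4: a_4=1, p_4 = 1*193 + 50 = 243, q_4 = 1*27 + 7 = 34.
  i=5: a_5=5, p_5 = 5*243 + 193 = 1408, q_5 = 5*34 + 27 = 197.
q_5 = 197 > 65, so the last convergent with denominator <= 65 is p_4/q_4 = 243/34.
The closest fraction with denominator <= 65 is either p_4/q_4 or the intermediate fraction (k*p_4 + p_3)/(k*q_4 + q_3) with the largest k >= 1 whose denominator stays <= 65; these approach x as k grows, and every other convergent or intermediate fraction in range is farther away.
Largest k: floor((65 - q_3)/q_4) = floor((65 - 27)/34) = 1.
That gives (1*243 + 193)/(1*34 + 27) = 436/61.
Compare the errors: |x - 243/34| = |1408*34 - 243*197|/(197*34) = 1/6698, and |x - 436/61| = |1408*61 - 436*197|/(197*61) = 4/12017.
Cross-multiplying, 1*12017 = 12017 < 26792 = 4*6698, so 1/6698 is smaller: the convergent 243/34 is closer to x than 436/61.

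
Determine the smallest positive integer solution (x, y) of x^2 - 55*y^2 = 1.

First expand sqrt(55) as a continued fraction. With x_i = (sqrt(55) + m_i)/d_i and (m_0, d_0) = (0, 1): a_0 = floor(sqrt(55)) = 7, since 7^2 = 49 <= 55 < 64 = 8^2.
Iterate m_{i+1} = d_i*a_i - m_i, d_{i+1} = (55 - m_{i+1}^2)/d_i, a_{i+1} = floor((a_0 + m_{i+1})/d_{i+1}):
  m_1 = 1*7 - 0 = 7, d_1 = (55 - 7^2)/1 = 6/1 = 6, a_1 = floor((7 + 7)/6) = 2.
  m_2 = 6*2 - 7 = 5, d_2 = (55 - 5^2)/6 = 30/6 = 5, a_2 = floor((7 + 5)/5) = 2.
  m_3 = 5*2 - 5 = 5, d_3 = (55 - 5^2)/5 = 30/5 = 6, a_3 = floor((7 + 5)/6) = 2.
  m_4 = 6*2 - 5 = 7, d_4 = (55 - 7^2)/6 = 6/6 = 1, a_4 = floor((7 + 7)/1) = 14.
  m_5 = 1*14 - 7 = 7, d_5 = (55 - 7^2)/1 = 6/1 = 6: (m_5, d_5) = (m_1, d_1) = (7, 6), so from here the quotients repeat a_1, ..., a_4; the period length is 4.
So sqrt(55) = [7; (2, 2, 2, 14)] with period length k = 4.
k is even, so the fundamental solution of x^2 - 55y^2 = 1 is (p_{k-1}, q_{k-1}) = (p_3, q_3); compute convergents through index 3.
Convergents (p_i = a_i*p_{i-1} + p_{i-2}, q_i = a_i*q_{i-1} + q_{i-2} with p_{-2}=0, p_{-1}=1, q_{-2}=1, q_{-1}=0):
  i=0: a_0=7, p_0 = 7*1 + 0 = 7, q_0 = 7*0 + 1 = 1.
  i=1: a_1=2, p_1 = 2*7 + 1 = 15, q_1 = 2*1 + 0 = 2.
  i=2: a_2=2, p_2 = 2*15 + 7 = 37, q_2 = 2*2 + 1 = 5.
  i=3: a_3=2, p_3 = 2*37 + 15 = 89, q_3 = 2*5 + 2 = 12.
Check: 89^2 - 55*12^2 = 7921 - 7920 = 1, so (x, y) = (89, 12) solves the equation, and by the theorem it is the least positive solution.

(x, y) = (89, 12)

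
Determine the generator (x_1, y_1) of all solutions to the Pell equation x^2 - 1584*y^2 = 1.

(x, y) = (199, 5)

First expand sqrt(1584) as a continued fraction. With x_i = (sqrt(1584) + m_i)/d_i and (m_0, d_0) = (0, 1): a_0 = floor(sqrt(1584)) = 39, since 39^2 = 1521 <= 1584 < 1600 = 40^2.
Iterate m_{i+1} = d_i*a_i - m_i, d_{i+1} = (1584 - m_{i+1}^2)/d_i, a_{i+1} = floor((a_0 + m_{i+1})/d_{i+1}):
  m_1 = 1*39 - 0 = 39, d_1 = (1584 - 39^2)/1 = 63/1 = 63, a_1 = floor((39 + 39)/63) = 1.
  m_2 = 63*1 - 39 = 24, d_2 = (1584 - 24^2)/63 = 1008/63 = 16, a_2 = floor((39 + 24)/16) = 3.
  m_3 = 16*3 - 24 = 24, d_3 = (1584 - 24^2)/16 = 1008/16 = 63, a_3 = floor((39 + 24)/63) = 1.
  m_4 = 63*1 - 24 = 39, d_4 = (1584 - 39^2)/63 = 63/63 = 1, a_4 = floor((39 + 39)/1) = 78.
  m_5 = 1*78 - 39 = 39, d_5 = (1584 - 39^2)/1 = 63/1 = 63: (m_5, d_5) = (m_1, d_1) = (39, 63), so from here the quotients repeat a_1, ..., a_4; the period length is 4.
So sqrt(1584) = [39; (1, 3, 1, 78)] with period length k = 4.
k is even, so the fundamental solution of x^2 - 1584y^2 = 1 is (p_{k-1}, q_{k-1}) = (p_3, q_3); compute convergents through index 3.
Convergents (p_i = a_i*p_{i-1} + p_{i-2}, q_i = a_i*q_{i-1} + q_{i-2} with p_{-2}=0, p_{-1}=1, q_{-2}=1, q_{-1}=0):
  i=0: a_0=39, p_0 = 39*1 + 0 = 39, q_0 = 39*0 + 1 = 1.
  i=1: a_1=1, p_1 = 1*39 + 1 = 40, q_1 = 1*1 + 0 = 1.
  i=2: a_2=3, p_2 = 3*40 + 39 = 159, q_2 = 3*1 + 1 = 4.
  i=3: a_3=1, p_3 = 1*159 + 40 = 199, q_3 = 1*4 + 1 = 5.
Check: 199^2 - 1584*5^2 = 39601 - 39600 = 1, so (x, y) = (199, 5) solves the equation, and by the theorem it is the least positive solution.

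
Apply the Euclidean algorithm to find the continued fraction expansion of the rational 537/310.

[1; 1, 2, 1, 2, 1, 3, 2, 2]

Run the Euclidean algorithm on 537 and 310; the successive quotients are the partial quotients a_0, a_1, ... (each step inverts the fractional part left over by the previous one):
  537 = 1*310 + 227, so a_0 = 1.
  310 = 1*227 + 83, so a_1 = 1.
  227 = 2*83 + 61, so a_2 = 2.
  83 = 1*61 + 22, so a_3 = 1.
  61 = 2*22 + 17, so a_4 = 2.
  22 = 1*17 + 5, so a_5 = 1.
  17 = 3*5 + 2, so a_6 = 3.
  5 = 2*2 + 1, so a_7 = 2.
  2 = 2*1 + 0, so a_8 = 2.
The remainder reaches 0 after 9 divisions, so the expansion has 9 partial quotients, read off in order.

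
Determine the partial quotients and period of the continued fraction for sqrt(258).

Write x_i = (sqrt(258) + m_i)/d_i with (m_0, d_0) = (0, 1). a_0 = floor(sqrt(258)) = 16, since 16^2 = 256 <= 258 < 289 = 17^2.
Iterate m_{i+1} = d_i*a_i - m_i, d_{i+1} = (258 - m_{i+1}^2)/d_i, a_{i+1} = floor((a_0 + m_{i+1})/d_{i+1}):
  m_1 = 1*16 - 0 = 16, d_1 = (258 - 16^2)/1 = 2/1 = 2, a_1 = floor((16 + 16)/2) = 16.
  m_2 = 2*16 - 16 = 16, d_2 = (258 - 16^2)/2 = 2/2 = 1, a_2 = floor((16 + 16)/1) = 32.
  m_3 = 1*32 - 16 = 16, d_3 = (258 - 16^2)/1 = 2/1 = 2: (m_3, d_3) = (m_1, d_1) = (16, 2), so from here the quotients repeat a_1, a_2; the period length is 2.
Hence the expansion of sqrt(258) is a_0 = 16 followed by the repeating block 16, 32 (period 2).

[16; (16, 32)]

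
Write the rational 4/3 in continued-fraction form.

Run the Euclidean algorithm on 4 and 3; the successive quotients are the partial quotients a_0, a_1, ... (each step inverts the fractional part left over by the previous one):
  4 = 1*3 + 1, so a_0 = 1.
  3 = 3*1 + 0, so a_1 = 3.
The remainder reaches 0 after 2 divisions, so the expansion has 2 partial quotients, read off in order.

[1; 3]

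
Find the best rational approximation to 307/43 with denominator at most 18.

Expand x = 307/43 as a continued fraction with the Euclidean algorithm:
  307 = 7*43 + 6, so a_0 = 7.
  43 = 7*6 + 1, so a_1 = 7.
  6 = 6*1 + 0, so a_2 = 6.
so x = [7; 7, 6].
Convergents (p_i = a_i*p_{i-1} + p_{i-2}, q_i = a_i*q_{i-1} + q_{i-2} with p_{-2}=0, p_{-1}=1, q_{-2}=1, q_{-1}=0), until the denominator exceeds 18:
  i=0: a_0=7, p_0 = 7*1 + 0 = 7, q_0 = 7*0 + 1 = 1.
  i=1: a_1=7, p_1 = 7*7 + 1 = 50, q_1 = 7*1 + 0 = 7.
  i=2: a_2=6, p_2 = 6*50 + 7 = 307, q_2 = 6*7 + 1 = 43.
q_2 = 43 > 18, so the last convergent with denominator <= 18 is p_1/q_1 = 50/7.
The closest fraction with denominator <= 18 is either p_1/q_1 or the intermediate fraction (k*p_1 + p_0)/(k*q_1 + q_0) with the largest k >= 1 whose denominator stays <= 18; these approach x as k grows, and every other convergent or intermediate fraction in range is farther away.
Largest k: floor((18 - q_0)/q_1) = floor((18 - 1)/7) = 2.
That gives (2*50 + 7)/(2*7 + 1) = 107/15.
Compare the errors: |x - 50/7| = |307*7 - 50*43|/(43*7) = 1/301, and |x - 107/15| = |307*15 - 107*43|/(43*15) = 4/645.
Cross-multiplying, 1*645 = 645 < 1204 = 4*301, so 1/301 is smaller: the convergent 50/7 is closer to x than 107/15.

50/7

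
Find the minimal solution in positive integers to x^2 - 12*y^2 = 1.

(x, y) = (7, 2)

First expand sqrt(12) as a continued fraction. With x_i = (sqrt(12) + m_i)/d_i and (m_0, d_0) = (0, 1): a_0 = floor(sqrt(12)) = 3, since 3^2 = 9 <= 12 < 16 = 4^2.
Iterate m_{i+1} = d_i*a_i - m_i, d_{i+1} = (12 - m_{i+1}^2)/d_i, a_{i+1} = floor((a_0 + m_{i+1})/d_{i+1}):
  m_1 = 1*3 - 0 = 3, d_1 = (12 - 3^2)/1 = 3/1 = 3, a_1 = floor((3 + 3)/3) = 2.
  m_2 = 3*2 - 3 = 3, d_2 = (12 - 3^2)/3 = 3/3 = 1, a_2 = floor((3 + 3)/1) = 6.
  m_3 = 1*6 - 3 = 3, d_3 = (12 - 3^2)/1 = 3/1 = 3: (m_3, d_3) = (m_1, d_1) = (3, 3), so from here the quotients repeat a_1, a_2; the period length is 2.
So sqrt(12) = [3; (2, 6)] with period length k = 2.
k is even, so the fundamental solution of x^2 - 12y^2 = 1 is (p_{k-1}, q_{k-1}) = (p_1, q_1); compute convergents through index 1.
Convergents (p_i = a_i*p_{i-1} + p_{i-2}, q_i = a_i*q_{i-1} + q_{i-2} with p_{-2}=0, p_{-1}=1, q_{-2}=1, q_{-1}=0):
  i=0: a_0=3, p_0 = 3*1 + 0 = 3, q_0 = 3*0 + 1 = 1.
  i=1: a_1=2, p_1 = 2*3 + 1 = 7, q_1 = 2*1 + 0 = 2.
Check: 7^2 - 12*2^2 = 49 - 48 = 1, so (x, y) = (7, 2) solves the equation, and by the theorem it is the least positive solution.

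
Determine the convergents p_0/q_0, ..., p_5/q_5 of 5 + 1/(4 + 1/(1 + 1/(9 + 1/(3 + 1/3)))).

Using the convergent recurrence p_i = a_i*p_{i-1} + p_{i-2}, q_i = a_i*q_{i-1} + q_{i-2} with p_{-2}=0, p_{-1}=1, q_{-2}=1, q_{-1}=0:
  i=0: a_0=5, p_0 = 5*1 + 0 = 5, q_0 = 5*0 + 1 = 1.
  i=1: a_1=4, p_1 = 4*5 + 1 = 21, q_1 = 4*1 + 0 = 4.
  i=2: a_2=1, p_2 = 1*21 + 5 = 26, q_2 = 1*4 + 1 = 5.
  i=3: a_3=9, p_3 = 9*26 + 21 = 255, q_3 = 9*5 + 4 = 49.
  i=4: a_4=3, p_4 = 3*255 + 26 = 791, q_4 = 3*49 + 5 = 152.
  i=5: a_5=3, p_5 = 3*791 + 255 = 2628, q_5 = 3*152 + 49 = 505.

5/1, 21/4, 26/5, 255/49, 791/152, 2628/505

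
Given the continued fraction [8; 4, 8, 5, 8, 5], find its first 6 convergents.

8/1, 33/4, 272/33, 1393/169, 11416/1385, 58473/7094

Using the convergent recurrence p_i = a_i*p_{i-1} + p_{i-2}, q_i = a_i*q_{i-1} + q_{i-2} with p_{-2}=0, p_{-1}=1, q_{-2}=1, q_{-1}=0:
  i=0: a_0=8, p_0 = 8*1 + 0 = 8, q_0 = 8*0 + 1 = 1.
  i=1: a_1=4, p_1 = 4*8 + 1 = 33, q_1 = 4*1 + 0 = 4.
  i=2: a_2=8, p_2 = 8*33 + 8 = 272, q_2 = 8*4 + 1 = 33.
  i=3: a_3=5, p_3 = 5*272 + 33 = 1393, q_3 = 5*33 + 4 = 169.
  i=4: a_4=8, p_4 = 8*1393 + 272 = 11416, q_4 = 8*169 + 33 = 1385.
  i=5: a_5=5, p_5 = 5*11416 + 1393 = 58473, q_5 = 5*1385 + 169 = 7094.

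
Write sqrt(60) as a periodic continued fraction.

[7; (1, 2, 1, 14)]

Write x_i = (sqrt(60) + m_i)/d_i with (m_0, d_0) = (0, 1). a_0 = floor(sqrt(60)) = 7, since 7^2 = 49 <= 60 < 64 = 8^2.
Iterate m_{i+1} = d_i*a_i - m_i, d_{i+1} = (60 - m_{i+1}^2)/d_i, a_{i+1} = floor((a_0 + m_{i+1})/d_{i+1}):
  m_1 = 1*7 - 0 = 7, d_1 = (60 - 7^2)/1 = 11/1 = 11, a_1 = floor((7 + 7)/11) = 1.
  m_2 = 11*1 - 7 = 4, d_2 = (60 - 4^2)/11 = 44/11 = 4, a_2 = floor((7 + 4)/4) = 2.
  m_3 = 4*2 - 4 = 4, d_3 = (60 - 4^2)/4 = 44/4 = 11, a_3 = floor((7 + 4)/11) = 1.
  m_4 = 11*1 - 4 = 7, d_4 = (60 - 7^2)/11 = 11/11 = 1, a_4 = floor((7 + 7)/1) = 14.
  m_5 = 1*14 - 7 = 7, d_5 = (60 - 7^2)/1 = 11/1 = 11: (m_5, d_5) = (m_1, d_1) = (7, 11), so from here the quotients repeat a_1, ..., a_4; the period length is 4.
Hence the expansion of sqrt(60) is a_0 = 7 followed by the repeating block 1, 2, 1, 14 (period 4).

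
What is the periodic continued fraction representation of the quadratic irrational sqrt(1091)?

Write x_i = (sqrt(1091) + m_i)/d_i with (m_0, d_0) = (0, 1). a_0 = floor(sqrt(1091)) = 33, since 33^2 = 1089 <= 1091 < 1156 = 34^2.
Iterate m_{i+1} = d_i*a_i - m_i, d_{i+1} = (1091 - m_{i+1}^2)/d_i, a_{i+1} = floor((a_0 + m_{i+1})/d_{i+1}):
  m_1 = 1*33 - 0 = 33, d_1 = (1091 - 33^2)/1 = 2/1 = 2, a_1 = floor((33 + 33)/2) = 33.
  m_2 = 2*33 - 33 = 33, d_2 = (1091 - 33^2)/2 = 2/2 = 1, a_2 = floor((33 + 33)/1) = 66.
  m_3 = 1*66 - 33 = 33, d_3 = (1091 - 33^2)/1 = 2/1 = 2: (m_3, d_3) = (m_1, d_1) = (33, 2), so from here the quotients repeat a_1, a_2; the period length is 2.
Hence the expansion of sqrt(1091) is a_0 = 33 followed by the repeating block 33, 66 (period 2).

[33; (33, 66)]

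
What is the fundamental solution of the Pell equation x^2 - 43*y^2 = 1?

First expand sqrt(43) as a continued fraction. With x_i = (sqrt(43) + m_i)/d_i and (m_0, d_0) = (0, 1): a_0 = floor(sqrt(43)) = 6, since 6^2 = 36 <= 43 < 49 = 7^2.
Iterate m_{i+1} = d_i*a_i - m_i, d_{i+1} = (43 - m_{i+1}^2)/d_i, a_{i+1} = floor((a_0 + m_{i+1})/d_{i+1}):
  m_1 = 1*6 - 0 = 6, d_1 = (43 - 6^2)/1 = 7/1 = 7, a_1 = floor((6 + 6)/7) = 1.
  m_2 = 7*1 - 6 = 1, d_2 = (43 - 1^2)/7 = 42/7 = 6, a_2 = floor((6 + 1)/6) = 1.
  m_3 = 6*1 - 1 = 5, d_3 = (43 - 5^2)/6 = 18/6 = 3, a_3 = floor((6 + 5)/3) = 3.
  m_4 = 3*3 - 5 = 4, d_4 = (43 - 4^2)/3 = 27/3 = 9, a_4 = floor((6 + 4)/9) = 1.
  m_5 = 9*1 - 4 = 5, d_5 = (43 - 5^2)/9 = 18/9 = 2, a_5 = floor((6 + 5)/2) = 5.
  m_6 = 2*5 - 5 = 5, d_6 = (43 - 5^2)/2 = 18/2 = 9, a_6 = floor((6 + 5)/9) = 1.
  m_7 = 9*1 - 5 = 4, d_7 = (43 - 4^2)/9 = 27/9 = 3, a_7 = floor((6 + 4)/3) = 3.
  m_8 = 3*3 - 4 = 5, d_8 = (43 - 5^2)/3 = 18/3 = 6, a_8 = floor((6 + 5)/6) = 1.
  m_9 = 6*1 - 5 = 1, d_9 = (43 - 1^2)/6 = 42/6 = 7, a_9 = floor((6 + 1)/7) = 1.
  m_10 = 7*1 - 1 = 6, d_10 = (43 - 6^2)/7 = 7/7 = 1, a_10 = floor((6 + 6)/1) = 12.
  m_11 = 1*12 - 6 = 6, d_11 = (43 - 6^2)/1 = 7/1 = 7: (m_11, d_11) = (m_1, d_1) = (6, 7), so from here the quotients repeat a_1, ..., a_10; the period length is 10.
So sqrt(43) = [6; (1, 1, 3, 1, 5, 1, 3, 1, 1, 12)] with period length k = 10.
k is even, so the fundamental solution of x^2 - 43y^2 = 1 is (p_{k-1}, q_{k-1}) = (p_9, q_9); compute convergents through index 9.
Convergents (p_i = a_i*p_{i-1} + p_{i-2}, q_i = a_i*q_{i-1} + q_{i-2} with p_{-2}=0, p_{-1}=1, q_{-2}=1, q_{-1}=0):
  i=0: a_0=6, p_0 = 6*1 + 0 = 6, q_0 = 6*0 + 1 = 1.
  i=1: a_1=1, p_1 = 1*6 + 1 = 7, q_1 = 1*1 + 0 = 1.
  i=2: a_2=1, p_2 = 1*7 + 6 = 13, q_2 = 1*1 + 1 = 2.
  i=3: a_3=3, p_3 = 3*13 + 7 = 46, q_3 = 3*2 + 1 = 7.
  i=4: a_4=1, p_4 = 1*46 + 13 = 59, q_4 = 1*7 + 2 = 9.
  i=5: a_5=5, p_5 = 5*59 + 46 = 341, q_5 = 5*9 + 7 = 52.
  i=6: a_6=1, p_6 = 1*341 + 59 = 400, q_6 = 1*52 + 9 = 61.
  i=7: a_7=3, p_7 = 3*400 + 341 = 1541, q_7 = 3*61 + 52 = 235.
  i=8: a_8=1, p_8 = 1*1541 + 400 = 1941, q_8 = 1*235 + 61 = 296.
  i=9: a_9=1, p_9 = 1*1941 + 1541 = 3482, q_9 = 1*296 + 235 = 531.
Check: 3482^2 - 43*531^2 = 12124324 - 12124323 = 1, so (x, y) = (3482, 531) solves the equation, and by the theorem it is the least positive solution.

(x, y) = (3482, 531)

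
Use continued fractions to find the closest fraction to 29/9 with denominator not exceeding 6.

16/5

Expand x = 29/9 as a continued fraction with the Euclidean algorithm:
  29 = 3*9 + 2, so a_0 = 3.
  9 = 4*2 + 1, so a_1 = 4.
  2 = 2*1 + 0, so a_2 = 2.
so x = [3; 4, 2].
Convergents (p_i = a_i*p_{i-1} + p_{i-2}, q_i = a_i*q_{i-1} + q_{i-2} with p_{-2}=0, p_{-1}=1, q_{-2}=1, q_{-1}=0), until the denominator exceeds 6:
  i=0: a_0=3, p_0 = 3*1 + 0 = 3, q_0 = 3*0 + 1 = 1.
  i=1: a_1=4, p_1 = 4*3 + 1 = 13, q_1 = 4*1 + 0 = 4.
  i=2: a_2=2, p_2 = 2*13 + 3 = 29, q_2 = 2*4 + 1 = 9.
q_2 = 9 > 6, so the last convergent with denominator <= 6 is p_1/q_1 = 13/4.
The closest fraction with denominator <= 6 is either p_1/q_1 or the intermediate fraction (k*p_1 + p_0)/(k*q_1 + q_0) with the largest k >= 1 whose denominator stays <= 6; these approach x as k grows, and every other convergent or intermediate fraction in range is farther away.
Largest k: floor((6 - q_0)/q_1) = floor((6 - 1)/4) = 1.
That gives (1*13 + 3)/(1*4 + 1) = 16/5.
Compare the errors: |x - 13/4| = |29*4 - 13*9|/(9*4) = 1/36, and |x - 16/5| = |29*5 - 16*9|/(9*5) = 1/45.
Cross-multiplying, 1*36 = 36 < 45 = 1*45, so 1/45 is smaller: the intermediate fraction 16/5 is closer to x than 13/4.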